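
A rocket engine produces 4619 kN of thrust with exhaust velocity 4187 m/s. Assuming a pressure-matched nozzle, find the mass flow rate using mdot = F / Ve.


mdot = F / Ve = 4619000 / 4187 = 1103.2 kg/s

1103.2 kg/s


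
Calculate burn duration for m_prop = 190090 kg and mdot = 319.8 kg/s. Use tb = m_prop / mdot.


tb = 190090 / 319.8 = 594.4 s

594.4 s


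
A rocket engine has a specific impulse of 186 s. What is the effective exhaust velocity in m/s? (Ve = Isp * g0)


Ve = Isp * g0 = 186 * 9.81 = 1824.7 m/s

1824.7 m/s


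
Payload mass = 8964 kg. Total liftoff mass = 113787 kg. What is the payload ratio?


PR = 8964 / 113787 = 0.0788

0.0788


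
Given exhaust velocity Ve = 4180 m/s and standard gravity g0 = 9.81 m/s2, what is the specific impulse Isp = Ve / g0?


Isp = Ve / g0 = 4180 / 9.81 = 426.1 s

426.1 s


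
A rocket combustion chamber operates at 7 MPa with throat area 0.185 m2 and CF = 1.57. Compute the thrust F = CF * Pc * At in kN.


F = 1.57 * 7e6 * 0.185 = 2.0332e+06 N = 2033.2 kN

2033.2 kN


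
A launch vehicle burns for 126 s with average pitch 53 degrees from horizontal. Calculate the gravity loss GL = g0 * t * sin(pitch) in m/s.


GL = 9.81 * 126 * sin(53 deg) = 987 m/s

987 m/s


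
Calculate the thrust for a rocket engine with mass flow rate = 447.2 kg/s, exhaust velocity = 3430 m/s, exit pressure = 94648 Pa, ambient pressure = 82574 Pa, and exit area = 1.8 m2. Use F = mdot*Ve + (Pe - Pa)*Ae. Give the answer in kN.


F = 447.2 * 3430 + (94648 - 82574) * 1.8 = 1.5556e+06 N = 1555.6 kN

1555.6 kN


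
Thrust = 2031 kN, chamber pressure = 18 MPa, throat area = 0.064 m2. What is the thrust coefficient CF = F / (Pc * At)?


CF = 2031000 / (18e6 * 0.064) = 1.76

1.76


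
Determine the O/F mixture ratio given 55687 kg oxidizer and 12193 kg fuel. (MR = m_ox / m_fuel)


MR = 55687 / 12193 = 4.57

4.57


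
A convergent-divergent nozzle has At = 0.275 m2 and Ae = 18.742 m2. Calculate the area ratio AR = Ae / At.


AR = 18.742 / 0.275 = 68.2

68.2


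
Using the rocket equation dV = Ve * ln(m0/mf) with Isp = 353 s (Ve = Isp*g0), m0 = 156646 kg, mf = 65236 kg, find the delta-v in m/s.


Ve = 353 * 9.81 = 3462.93 m/s
dV = 3462.93 * ln(156646/65236) = 3033 m/s

3033 m/s


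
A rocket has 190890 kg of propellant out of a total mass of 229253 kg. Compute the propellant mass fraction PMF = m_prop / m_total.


PMF = 190890 / 229253 = 0.833

0.833


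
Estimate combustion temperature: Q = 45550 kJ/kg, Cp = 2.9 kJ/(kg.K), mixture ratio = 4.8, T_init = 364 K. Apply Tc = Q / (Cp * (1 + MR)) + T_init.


Tc = 45550 / (2.9 * (1 + 4.8)) + 364 = 3072 K

3072 K


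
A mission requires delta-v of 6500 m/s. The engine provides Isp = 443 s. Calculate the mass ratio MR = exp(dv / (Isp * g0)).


Ve = 443 * 9.81 = 4345.83 m/s
MR = exp(6500 / 4345.83) = 4.462

4.462


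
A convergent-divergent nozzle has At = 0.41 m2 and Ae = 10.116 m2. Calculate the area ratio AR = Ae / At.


AR = 10.116 / 0.41 = 24.7

24.7


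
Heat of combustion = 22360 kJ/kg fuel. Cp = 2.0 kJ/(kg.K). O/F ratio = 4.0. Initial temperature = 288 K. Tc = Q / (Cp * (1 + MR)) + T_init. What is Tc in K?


Tc = 22360 / (2.0 * (1 + 4.0)) + 288 = 2524 K

2524 K


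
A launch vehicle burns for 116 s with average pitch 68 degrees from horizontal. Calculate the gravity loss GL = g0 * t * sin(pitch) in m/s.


GL = 9.81 * 116 * sin(68 deg) = 1055 m/s

1055 m/s


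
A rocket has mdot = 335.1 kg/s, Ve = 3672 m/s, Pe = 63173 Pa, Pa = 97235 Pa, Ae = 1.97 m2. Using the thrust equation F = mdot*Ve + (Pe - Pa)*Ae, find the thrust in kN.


F = 335.1 * 3672 + (63173 - 97235) * 1.97 = 1.1634e+06 N = 1163.4 kN

1163.4 kN


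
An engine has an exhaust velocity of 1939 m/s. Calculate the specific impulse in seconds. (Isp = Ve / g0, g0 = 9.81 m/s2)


Isp = Ve / g0 = 1939 / 9.81 = 197.7 s

197.7 s


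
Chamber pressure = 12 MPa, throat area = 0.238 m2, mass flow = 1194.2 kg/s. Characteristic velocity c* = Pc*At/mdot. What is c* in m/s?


c* = 12e6 * 0.238 / 1194.2 = 2392 m/s

2392 m/s


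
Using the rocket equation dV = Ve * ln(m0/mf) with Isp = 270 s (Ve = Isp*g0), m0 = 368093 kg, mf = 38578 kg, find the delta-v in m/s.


Ve = 270 * 9.81 = 2648.7 m/s
dV = 2648.7 * ln(368093/38578) = 5975 m/s

5975 m/s


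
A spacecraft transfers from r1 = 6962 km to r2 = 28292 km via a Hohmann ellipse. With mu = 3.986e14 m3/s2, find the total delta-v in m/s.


V1 = sqrt(mu/r1) = 7566.62 m/s
dV1 = V1*(sqrt(2*r2/(r1+r2)) - 1) = 2019.54 m/s
V2 = sqrt(mu/r2) = 3753.5 m/s
dV2 = V2*(1 - sqrt(2*r1/(r1+r2))) = 1394.58 m/s
Total dV = 3414 m/s

3414 m/s


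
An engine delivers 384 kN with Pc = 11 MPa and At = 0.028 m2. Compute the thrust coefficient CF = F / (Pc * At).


CF = 384000 / (11e6 * 0.028) = 1.25

1.25


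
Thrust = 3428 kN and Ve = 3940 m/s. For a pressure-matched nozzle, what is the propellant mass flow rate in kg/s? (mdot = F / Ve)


mdot = F / Ve = 3428000 / 3940 = 870.1 kg/s

870.1 kg/s


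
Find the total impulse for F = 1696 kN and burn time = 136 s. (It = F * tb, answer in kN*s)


It = 1696 * 136 = 230656 kN*s

230656 kN*s


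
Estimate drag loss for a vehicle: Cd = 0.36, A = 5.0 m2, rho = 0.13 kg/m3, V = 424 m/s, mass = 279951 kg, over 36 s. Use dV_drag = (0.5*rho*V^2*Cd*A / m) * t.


D = 0.5 * 0.13 * 424^2 * 0.36 * 5.0 = 21033.79 N
a = 21033.79 / 279951 = 0.0751 m/s2
dV = 0.0751 * 36 = 2.7 m/s

2.7 m/s


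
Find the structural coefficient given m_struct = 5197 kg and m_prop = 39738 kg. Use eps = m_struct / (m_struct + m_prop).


eps = 5197 / (5197 + 39738) = 0.1157

0.1157


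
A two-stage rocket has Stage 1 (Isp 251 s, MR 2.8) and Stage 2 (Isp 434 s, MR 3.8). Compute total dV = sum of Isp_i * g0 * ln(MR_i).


dV1 = 251 * 9.81 * ln(2.8) = 2535.2 m/s
dV2 = 434 * 9.81 * ln(3.8) = 5683.8 m/s
Total dV = 2535.2 + 5683.8 = 8219.0 m/s ~ 8219 m/s

8219 m/s


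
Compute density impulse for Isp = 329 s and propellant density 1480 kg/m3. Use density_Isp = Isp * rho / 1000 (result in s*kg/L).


rho*Isp = 329 * 1480 / 1000 = 487 s*kg/L

487 s*kg/L


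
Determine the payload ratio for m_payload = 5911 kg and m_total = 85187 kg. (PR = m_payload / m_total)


PR = 5911 / 85187 = 0.0694

0.0694


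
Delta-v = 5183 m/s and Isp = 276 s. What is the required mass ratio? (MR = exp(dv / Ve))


Ve = 276 * 9.81 = 2707.56 m/s
MR = exp(5183 / 2707.56) = 6.782

6.782


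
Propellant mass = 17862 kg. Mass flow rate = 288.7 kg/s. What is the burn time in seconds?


tb = 17862 / 288.7 = 61.9 s

61.9 s


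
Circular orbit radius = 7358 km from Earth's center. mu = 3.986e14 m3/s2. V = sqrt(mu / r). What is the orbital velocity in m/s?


V = sqrt(3.986e14 / 7358000) = 7360 m/s

7360 m/s


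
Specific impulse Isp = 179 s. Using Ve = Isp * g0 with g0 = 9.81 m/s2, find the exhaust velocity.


Ve = Isp * g0 = 179 * 9.81 = 1756.0 m/s

1756.0 m/s


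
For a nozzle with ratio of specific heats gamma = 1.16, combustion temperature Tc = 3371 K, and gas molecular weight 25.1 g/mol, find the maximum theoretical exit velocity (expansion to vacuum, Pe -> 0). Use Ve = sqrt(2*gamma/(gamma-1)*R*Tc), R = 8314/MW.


R = 8314 / 25.1 = 331.24 J/(kg.K)
Ve = sqrt(2 * 1.16 / (1.16 - 1) * 331.24 * 3371) = 4024 m/s

4024 m/s


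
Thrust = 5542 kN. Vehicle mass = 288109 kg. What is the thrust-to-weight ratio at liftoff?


TWR = 5542000 / (288109 * 9.81) = 1.96

1.96


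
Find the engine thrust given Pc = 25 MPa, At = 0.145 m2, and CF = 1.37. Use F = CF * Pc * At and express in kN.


F = 1.37 * 25e6 * 0.145 = 4.9662e+06 N = 4966.2 kN

4966.2 kN


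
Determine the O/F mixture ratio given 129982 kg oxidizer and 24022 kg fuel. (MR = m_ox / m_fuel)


MR = 129982 / 24022 = 5.41

5.41


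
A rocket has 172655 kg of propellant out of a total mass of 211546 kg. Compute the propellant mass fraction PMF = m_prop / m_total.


PMF = 172655 / 211546 = 0.816

0.816


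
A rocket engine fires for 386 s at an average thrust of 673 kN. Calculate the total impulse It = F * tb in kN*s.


It = 673 * 386 = 259778 kN*s

259778 kN*s


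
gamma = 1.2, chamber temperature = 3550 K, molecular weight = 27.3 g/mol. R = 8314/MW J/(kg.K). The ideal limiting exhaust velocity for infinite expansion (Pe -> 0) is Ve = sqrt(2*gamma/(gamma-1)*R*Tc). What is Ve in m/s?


R = 8314 / 27.3 = 304.54 J/(kg.K)
Ve = sqrt(2 * 1.2 / (1.2 - 1) * 304.54 * 3550) = 3602 m/s

3602 m/s


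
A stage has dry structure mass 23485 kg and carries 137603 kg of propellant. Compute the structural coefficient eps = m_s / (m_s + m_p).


eps = 23485 / (23485 + 137603) = 0.1458

0.1458


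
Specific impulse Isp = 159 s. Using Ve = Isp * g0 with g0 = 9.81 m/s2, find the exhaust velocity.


Ve = Isp * g0 = 159 * 9.81 = 1559.8 m/s

1559.8 m/s


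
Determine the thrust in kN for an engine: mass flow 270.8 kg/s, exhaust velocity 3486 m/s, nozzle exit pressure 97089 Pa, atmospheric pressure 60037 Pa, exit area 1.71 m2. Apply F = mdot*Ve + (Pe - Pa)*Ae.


F = 270.8 * 3486 + (97089 - 60037) * 1.71 = 1.0074e+06 N = 1007.4 kN

1007.4 kN


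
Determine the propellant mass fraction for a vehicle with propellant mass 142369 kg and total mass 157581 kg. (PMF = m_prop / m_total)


PMF = 142369 / 157581 = 0.903

0.903


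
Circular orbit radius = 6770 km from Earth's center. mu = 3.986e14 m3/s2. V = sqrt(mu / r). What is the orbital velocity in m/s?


V = sqrt(3.986e14 / 6770000) = 7673 m/s

7673 m/s


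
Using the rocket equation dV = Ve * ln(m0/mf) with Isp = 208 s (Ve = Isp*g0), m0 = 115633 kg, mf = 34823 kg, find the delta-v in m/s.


Ve = 208 * 9.81 = 2040.48 m/s
dV = 2040.48 * ln(115633/34823) = 2449 m/s

2449 m/s


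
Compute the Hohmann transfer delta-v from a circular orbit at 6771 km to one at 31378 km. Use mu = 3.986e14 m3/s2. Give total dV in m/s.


V1 = sqrt(mu/r1) = 7672.59 m/s
dV1 = V1*(sqrt(2*r2/(r1+r2)) - 1) = 2168.16 m/s
V2 = sqrt(mu/r2) = 3564.15 m/s
dV2 = V2*(1 - sqrt(2*r1/(r1+r2))) = 1440.63 m/s
Total dV = 3609 m/s

3609 m/s


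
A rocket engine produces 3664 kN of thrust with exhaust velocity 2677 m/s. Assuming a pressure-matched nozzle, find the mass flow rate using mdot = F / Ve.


mdot = F / Ve = 3664000 / 2677 = 1368.7 kg/s

1368.7 kg/s


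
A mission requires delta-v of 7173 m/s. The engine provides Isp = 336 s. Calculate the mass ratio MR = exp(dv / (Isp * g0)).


Ve = 336 * 9.81 = 3296.16 m/s
MR = exp(7173 / 3296.16) = 8.812

8.812


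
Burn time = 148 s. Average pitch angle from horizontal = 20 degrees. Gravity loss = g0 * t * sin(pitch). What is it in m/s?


GL = 9.81 * 148 * sin(20 deg) = 497 m/s

497 m/s


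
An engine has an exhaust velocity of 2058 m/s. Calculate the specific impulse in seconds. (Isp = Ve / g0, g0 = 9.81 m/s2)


Isp = Ve / g0 = 2058 / 9.81 = 209.8 s

209.8 s


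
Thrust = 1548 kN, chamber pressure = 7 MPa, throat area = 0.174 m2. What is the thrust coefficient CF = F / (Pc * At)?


CF = 1548000 / (7e6 * 0.174) = 1.27

1.27


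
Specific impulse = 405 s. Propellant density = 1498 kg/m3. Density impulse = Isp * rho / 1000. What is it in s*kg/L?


rho*Isp = 405 * 1498 / 1000 = 607 s*kg/L

607 s*kg/L


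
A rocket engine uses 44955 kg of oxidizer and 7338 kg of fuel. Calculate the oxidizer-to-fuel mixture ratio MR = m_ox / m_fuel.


MR = 44955 / 7338 = 6.13

6.13


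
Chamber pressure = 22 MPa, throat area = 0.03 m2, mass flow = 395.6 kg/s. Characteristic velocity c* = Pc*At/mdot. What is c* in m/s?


c* = 22e6 * 0.03 / 395.6 = 1668 m/s

1668 m/s


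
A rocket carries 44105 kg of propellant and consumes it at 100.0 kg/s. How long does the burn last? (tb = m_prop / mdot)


tb = 44105 / 100.0 = 441.1 s

441.1 s


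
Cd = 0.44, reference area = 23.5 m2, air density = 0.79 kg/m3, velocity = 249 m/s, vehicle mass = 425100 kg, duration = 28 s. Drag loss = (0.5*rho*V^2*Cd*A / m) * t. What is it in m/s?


D = 0.5 * 0.79 * 249^2 * 0.44 * 23.5 = 253230.68 N
a = 253230.68 / 425100 = 0.5957 m/s2
dV = 0.5957 * 28 = 16.7 m/s

16.7 m/s


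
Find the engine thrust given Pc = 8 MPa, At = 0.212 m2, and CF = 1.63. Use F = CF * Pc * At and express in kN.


F = 1.63 * 8e6 * 0.212 = 2.7645e+06 N = 2764.5 kN

2764.5 kN


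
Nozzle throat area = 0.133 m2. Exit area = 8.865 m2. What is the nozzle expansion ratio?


AR = 8.865 / 0.133 = 66.7

66.7


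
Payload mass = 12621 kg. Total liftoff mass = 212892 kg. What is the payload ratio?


PR = 12621 / 212892 = 0.0593

0.0593


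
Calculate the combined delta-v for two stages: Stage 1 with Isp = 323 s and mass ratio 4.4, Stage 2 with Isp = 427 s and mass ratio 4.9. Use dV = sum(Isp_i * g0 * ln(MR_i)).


dV1 = 323 * 9.81 * ln(4.4) = 4694.7 m/s
dV2 = 427 * 9.81 * ln(4.9) = 6657.1 m/s
Total dV = 4694.7 + 6657.1 = 11351.8 m/s ~ 11352 m/s

11352 m/s


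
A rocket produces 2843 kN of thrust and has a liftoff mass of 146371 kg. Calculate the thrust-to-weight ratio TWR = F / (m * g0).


TWR = 2843000 / (146371 * 9.81) = 1.98

1.98


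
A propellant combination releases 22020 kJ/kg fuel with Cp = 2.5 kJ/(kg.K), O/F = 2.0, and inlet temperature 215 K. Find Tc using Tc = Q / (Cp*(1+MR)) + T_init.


Tc = 22020 / (2.5 * (1 + 2.0)) + 215 = 3151 K

3151 K


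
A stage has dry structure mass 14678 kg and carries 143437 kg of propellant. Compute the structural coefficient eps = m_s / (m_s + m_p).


eps = 14678 / (14678 + 143437) = 0.0928

0.0928


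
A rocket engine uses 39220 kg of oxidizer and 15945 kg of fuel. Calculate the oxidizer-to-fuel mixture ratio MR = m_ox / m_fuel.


MR = 39220 / 15945 = 2.46

2.46


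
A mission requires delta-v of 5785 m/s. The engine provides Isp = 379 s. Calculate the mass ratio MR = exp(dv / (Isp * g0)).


Ve = 379 * 9.81 = 3717.99 m/s
MR = exp(5785 / 3717.99) = 4.74

4.74


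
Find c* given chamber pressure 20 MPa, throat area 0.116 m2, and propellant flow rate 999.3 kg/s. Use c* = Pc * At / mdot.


c* = 20e6 * 0.116 / 999.3 = 2322 m/s

2322 m/s


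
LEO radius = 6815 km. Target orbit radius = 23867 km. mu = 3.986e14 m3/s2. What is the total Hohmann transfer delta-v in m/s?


V1 = sqrt(mu/r1) = 7647.79 m/s
dV1 = V1*(sqrt(2*r2/(r1+r2)) - 1) = 1891.32 m/s
V2 = sqrt(mu/r2) = 4086.67 m/s
dV2 = V2*(1 - sqrt(2*r1/(r1+r2))) = 1362.87 m/s
Total dV = 3254 m/s

3254 m/s


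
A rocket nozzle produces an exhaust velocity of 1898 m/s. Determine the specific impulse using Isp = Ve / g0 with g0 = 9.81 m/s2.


Isp = Ve / g0 = 1898 / 9.81 = 193.5 s

193.5 s


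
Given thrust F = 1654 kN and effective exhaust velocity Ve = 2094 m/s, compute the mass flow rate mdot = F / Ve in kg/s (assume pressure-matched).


mdot = F / Ve = 1654000 / 2094 = 789.9 kg/s

789.9 kg/s


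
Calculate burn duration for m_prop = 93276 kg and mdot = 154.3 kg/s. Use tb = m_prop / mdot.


tb = 93276 / 154.3 = 604.5 s

604.5 s


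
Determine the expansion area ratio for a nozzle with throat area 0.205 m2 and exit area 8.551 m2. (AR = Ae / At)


AR = 8.551 / 0.205 = 41.7

41.7


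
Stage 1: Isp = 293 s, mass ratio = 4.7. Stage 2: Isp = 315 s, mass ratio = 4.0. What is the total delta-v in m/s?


dV1 = 293 * 9.81 * ln(4.7) = 4448.2 m/s
dV2 = 315 * 9.81 * ln(4.0) = 4283.9 m/s
Total dV = 4448.2 + 4283.9 = 8732.1 m/s ~ 8732 m/s

8732 m/s


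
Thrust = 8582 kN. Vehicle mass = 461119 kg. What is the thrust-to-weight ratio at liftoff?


TWR = 8582000 / (461119 * 9.81) = 1.9

1.9


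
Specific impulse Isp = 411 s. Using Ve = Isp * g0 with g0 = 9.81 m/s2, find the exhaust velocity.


Ve = Isp * g0 = 411 * 9.81 = 4031.9 m/s

4031.9 m/s


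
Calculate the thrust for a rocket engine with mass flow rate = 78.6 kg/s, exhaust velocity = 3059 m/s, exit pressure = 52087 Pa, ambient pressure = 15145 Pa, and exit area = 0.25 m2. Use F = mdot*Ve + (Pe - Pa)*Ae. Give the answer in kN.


F = 78.6 * 3059 + (52087 - 15145) * 0.25 = 249673.0 N = 249.7 kN

249.7 kN


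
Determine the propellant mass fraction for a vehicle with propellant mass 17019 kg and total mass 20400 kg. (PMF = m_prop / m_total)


PMF = 17019 / 20400 = 0.834

0.834


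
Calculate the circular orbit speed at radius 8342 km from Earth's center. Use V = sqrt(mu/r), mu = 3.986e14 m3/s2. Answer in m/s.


V = sqrt(3.986e14 / 8342000) = 6912 m/s

6912 m/s


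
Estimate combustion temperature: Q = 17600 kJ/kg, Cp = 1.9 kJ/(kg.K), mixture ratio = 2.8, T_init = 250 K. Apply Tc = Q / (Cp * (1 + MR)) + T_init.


Tc = 17600 / (1.9 * (1 + 2.8)) + 250 = 2688 K

2688 K


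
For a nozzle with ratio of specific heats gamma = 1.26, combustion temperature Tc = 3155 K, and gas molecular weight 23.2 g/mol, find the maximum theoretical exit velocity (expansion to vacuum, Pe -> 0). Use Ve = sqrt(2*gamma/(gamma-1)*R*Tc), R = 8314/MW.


R = 8314 / 23.2 = 358.36 J/(kg.K)
Ve = sqrt(2 * 1.26 / (1.26 - 1) * 358.36 * 3155) = 3310 m/s

3310 m/s


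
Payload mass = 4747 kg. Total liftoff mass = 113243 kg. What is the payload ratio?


PR = 4747 / 113243 = 0.0419

0.0419


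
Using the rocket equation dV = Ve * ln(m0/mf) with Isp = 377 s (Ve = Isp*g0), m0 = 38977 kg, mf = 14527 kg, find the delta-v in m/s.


Ve = 377 * 9.81 = 3698.37 m/s
dV = 3698.37 * ln(38977/14527) = 3650 m/s

3650 m/s


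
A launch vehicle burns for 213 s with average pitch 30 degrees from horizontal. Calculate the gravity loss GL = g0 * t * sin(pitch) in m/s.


GL = 9.81 * 213 * sin(30 deg) = 1045 m/s

1045 m/s


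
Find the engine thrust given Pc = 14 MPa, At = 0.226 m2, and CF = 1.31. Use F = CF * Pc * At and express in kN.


F = 1.31 * 14e6 * 0.226 = 4.1448e+06 N = 4144.8 kN

4144.8 kN


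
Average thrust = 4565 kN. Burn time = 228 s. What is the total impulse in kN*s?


It = 4565 * 228 = 1040820 kN*s

1040820 kN*s


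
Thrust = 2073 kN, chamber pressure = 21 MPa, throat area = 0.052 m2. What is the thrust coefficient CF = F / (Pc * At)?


CF = 2073000 / (21e6 * 0.052) = 1.9

1.9


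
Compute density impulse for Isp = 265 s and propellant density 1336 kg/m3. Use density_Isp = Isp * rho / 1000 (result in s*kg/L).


rho*Isp = 265 * 1336 / 1000 = 354 s*kg/L

354 s*kg/L


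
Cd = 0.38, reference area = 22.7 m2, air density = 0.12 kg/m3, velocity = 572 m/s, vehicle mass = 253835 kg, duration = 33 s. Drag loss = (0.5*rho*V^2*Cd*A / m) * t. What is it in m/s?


D = 0.5 * 0.12 * 572^2 * 0.38 * 22.7 = 169337.35 N
a = 169337.35 / 253835 = 0.6671 m/s2
dV = 0.6671 * 33 = 22.0 m/s

22.0 m/s


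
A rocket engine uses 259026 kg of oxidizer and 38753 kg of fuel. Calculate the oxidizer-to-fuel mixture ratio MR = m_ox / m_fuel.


MR = 259026 / 38753 = 6.68

6.68


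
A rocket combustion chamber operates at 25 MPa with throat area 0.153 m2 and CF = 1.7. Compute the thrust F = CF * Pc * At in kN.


F = 1.7 * 25e6 * 0.153 = 6.5025e+06 N = 6502.5 kN

6502.5 kN


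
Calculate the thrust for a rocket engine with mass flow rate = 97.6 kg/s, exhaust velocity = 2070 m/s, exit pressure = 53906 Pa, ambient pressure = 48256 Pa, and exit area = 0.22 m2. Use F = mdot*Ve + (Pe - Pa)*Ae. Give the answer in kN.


F = 97.6 * 2070 + (53906 - 48256) * 0.22 = 203275.0 N = 203.3 kN

203.3 kN


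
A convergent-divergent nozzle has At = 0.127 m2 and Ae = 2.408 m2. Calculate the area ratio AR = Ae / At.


AR = 2.408 / 0.127 = 19.0

19.0


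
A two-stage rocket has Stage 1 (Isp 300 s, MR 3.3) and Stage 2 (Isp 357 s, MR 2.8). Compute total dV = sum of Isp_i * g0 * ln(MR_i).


dV1 = 300 * 9.81 * ln(3.3) = 3513.7 m/s
dV2 = 357 * 9.81 * ln(2.8) = 3605.9 m/s
Total dV = 3513.7 + 3605.9 = 7119.6 m/s ~ 7120 m/s

7120 m/s


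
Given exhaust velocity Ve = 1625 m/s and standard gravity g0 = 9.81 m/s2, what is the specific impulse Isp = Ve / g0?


Isp = Ve / g0 = 1625 / 9.81 = 165.6 s

165.6 s


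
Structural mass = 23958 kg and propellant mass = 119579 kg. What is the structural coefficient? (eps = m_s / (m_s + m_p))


eps = 23958 / (23958 + 119579) = 0.1669

0.1669


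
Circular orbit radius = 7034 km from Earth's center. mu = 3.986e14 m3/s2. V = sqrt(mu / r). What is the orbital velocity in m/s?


V = sqrt(3.986e14 / 7034000) = 7528 m/s

7528 m/s


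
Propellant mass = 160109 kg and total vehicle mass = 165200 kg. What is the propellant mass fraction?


PMF = 160109 / 165200 = 0.969

0.969


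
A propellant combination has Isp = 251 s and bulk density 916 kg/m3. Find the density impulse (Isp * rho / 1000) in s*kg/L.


rho*Isp = 251 * 916 / 1000 = 230 s*kg/L

230 s*kg/L


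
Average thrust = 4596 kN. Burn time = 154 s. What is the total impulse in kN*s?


It = 4596 * 154 = 707784 kN*s

707784 kN*s


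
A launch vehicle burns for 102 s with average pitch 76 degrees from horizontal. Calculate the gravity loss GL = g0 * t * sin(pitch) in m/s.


GL = 9.81 * 102 * sin(76 deg) = 971 m/s

971 m/s


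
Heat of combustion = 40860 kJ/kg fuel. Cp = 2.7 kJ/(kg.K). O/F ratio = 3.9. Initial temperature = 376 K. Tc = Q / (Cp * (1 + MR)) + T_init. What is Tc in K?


Tc = 40860 / (2.7 * (1 + 3.9)) + 376 = 3464 K

3464 K


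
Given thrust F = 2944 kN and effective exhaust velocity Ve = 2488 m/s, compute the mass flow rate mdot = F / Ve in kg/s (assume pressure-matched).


mdot = F / Ve = 2944000 / 2488 = 1183.3 kg/s

1183.3 kg/s


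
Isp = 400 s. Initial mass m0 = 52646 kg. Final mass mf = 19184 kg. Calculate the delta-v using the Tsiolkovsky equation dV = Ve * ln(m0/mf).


Ve = 400 * 9.81 = 3924.0 m/s
dV = 3924.0 * ln(52646/19184) = 3961 m/s

3961 m/s


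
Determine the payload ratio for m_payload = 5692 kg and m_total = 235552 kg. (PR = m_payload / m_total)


PR = 5692 / 235552 = 0.0242

0.0242


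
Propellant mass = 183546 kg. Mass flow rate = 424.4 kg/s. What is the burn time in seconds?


tb = 183546 / 424.4 = 432.5 s

432.5 s


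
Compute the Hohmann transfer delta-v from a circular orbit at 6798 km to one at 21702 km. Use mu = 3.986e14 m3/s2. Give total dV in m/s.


V1 = sqrt(mu/r1) = 7657.34 m/s
dV1 = V1*(sqrt(2*r2/(r1+r2)) - 1) = 1792.41 m/s
V2 = sqrt(mu/r2) = 4285.67 m/s
dV2 = V2*(1 - sqrt(2*r1/(r1+r2))) = 1325.6 m/s
Total dV = 3118 m/s

3118 m/s


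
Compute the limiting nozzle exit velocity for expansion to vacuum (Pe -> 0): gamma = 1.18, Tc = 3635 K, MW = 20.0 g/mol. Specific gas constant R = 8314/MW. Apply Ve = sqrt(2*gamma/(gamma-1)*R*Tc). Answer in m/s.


R = 8314 / 20.0 = 415.7 J/(kg.K)
Ve = sqrt(2 * 1.18 / (1.18 - 1) * 415.7 * 3635) = 4451 m/s

4451 m/s


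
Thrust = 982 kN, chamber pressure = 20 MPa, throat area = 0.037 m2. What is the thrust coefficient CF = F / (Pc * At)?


CF = 982000 / (20e6 * 0.037) = 1.33

1.33


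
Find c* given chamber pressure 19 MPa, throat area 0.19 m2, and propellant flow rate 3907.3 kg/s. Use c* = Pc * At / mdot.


c* = 19e6 * 0.19 / 3907.3 = 924 m/s

924 m/s


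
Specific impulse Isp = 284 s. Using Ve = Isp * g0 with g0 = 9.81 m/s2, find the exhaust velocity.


Ve = Isp * g0 = 284 * 9.81 = 2786.0 m/s

2786.0 m/s


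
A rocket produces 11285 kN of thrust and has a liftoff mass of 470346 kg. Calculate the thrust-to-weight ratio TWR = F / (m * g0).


TWR = 11285000 / (470346 * 9.81) = 2.45

2.45


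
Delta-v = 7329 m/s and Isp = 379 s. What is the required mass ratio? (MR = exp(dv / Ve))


Ve = 379 * 9.81 = 3717.99 m/s
MR = exp(7329 / 3717.99) = 7.179

7.179


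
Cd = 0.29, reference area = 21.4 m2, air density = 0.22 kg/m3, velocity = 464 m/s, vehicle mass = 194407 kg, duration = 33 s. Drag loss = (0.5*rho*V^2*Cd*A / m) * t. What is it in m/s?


D = 0.5 * 0.22 * 464^2 * 0.29 * 21.4 = 146973.97 N
a = 146973.97 / 194407 = 0.756 m/s2
dV = 0.756 * 33 = 24.9 m/s

24.9 m/s


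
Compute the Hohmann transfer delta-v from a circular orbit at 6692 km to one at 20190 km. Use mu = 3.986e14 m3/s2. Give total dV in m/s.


V1 = sqrt(mu/r1) = 7717.75 m/s
dV1 = V1*(sqrt(2*r2/(r1+r2)) - 1) = 1741.2 m/s
V2 = sqrt(mu/r2) = 4443.25 m/s
dV2 = V2*(1 - sqrt(2*r1/(r1+r2))) = 1308.07 m/s
Total dV = 3049 m/s

3049 m/s


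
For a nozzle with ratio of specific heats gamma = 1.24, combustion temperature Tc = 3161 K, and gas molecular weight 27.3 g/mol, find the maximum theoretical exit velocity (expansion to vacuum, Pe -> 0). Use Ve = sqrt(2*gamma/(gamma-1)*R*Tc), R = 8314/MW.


R = 8314 / 27.3 = 304.54 J/(kg.K)
Ve = sqrt(2 * 1.24 / (1.24 - 1) * 304.54 * 3161) = 3154 m/s

3154 m/s


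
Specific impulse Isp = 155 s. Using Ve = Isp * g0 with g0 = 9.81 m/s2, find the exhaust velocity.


Ve = Isp * g0 = 155 * 9.81 = 1520.6 m/s

1520.6 m/s


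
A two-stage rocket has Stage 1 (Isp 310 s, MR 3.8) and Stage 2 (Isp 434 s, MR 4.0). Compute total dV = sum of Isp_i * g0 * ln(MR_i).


dV1 = 310 * 9.81 * ln(3.8) = 4059.9 m/s
dV2 = 434 * 9.81 * ln(4.0) = 5902.2 m/s
Total dV = 4059.9 + 5902.2 = 9962.1 m/s ~ 9962 m/s

9962 m/s


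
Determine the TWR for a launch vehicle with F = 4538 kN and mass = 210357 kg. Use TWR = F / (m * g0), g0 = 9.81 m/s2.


TWR = 4538000 / (210357 * 9.81) = 2.2

2.2


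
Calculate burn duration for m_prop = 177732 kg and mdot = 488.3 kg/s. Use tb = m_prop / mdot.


tb = 177732 / 488.3 = 364.0 s

364.0 s


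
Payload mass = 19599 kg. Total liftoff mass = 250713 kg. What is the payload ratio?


PR = 19599 / 250713 = 0.0782

0.0782


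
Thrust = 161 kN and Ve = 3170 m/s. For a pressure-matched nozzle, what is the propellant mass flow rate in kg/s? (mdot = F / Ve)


mdot = F / Ve = 161000 / 3170 = 50.8 kg/s

50.8 kg/s


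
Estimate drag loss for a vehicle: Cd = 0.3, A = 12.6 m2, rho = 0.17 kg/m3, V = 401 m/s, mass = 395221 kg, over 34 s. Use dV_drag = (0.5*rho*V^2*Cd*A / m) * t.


D = 0.5 * 0.17 * 401^2 * 0.3 * 12.6 = 51665.36 N
a = 51665.36 / 395221 = 0.1307 m/s2
dV = 0.1307 * 34 = 4.4 m/s

4.4 m/s


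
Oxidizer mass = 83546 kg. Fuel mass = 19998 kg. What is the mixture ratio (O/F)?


MR = 83546 / 19998 = 4.18

4.18


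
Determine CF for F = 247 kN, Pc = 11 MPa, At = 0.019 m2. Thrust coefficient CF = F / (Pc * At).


CF = 247000 / (11e6 * 0.019) = 1.18

1.18


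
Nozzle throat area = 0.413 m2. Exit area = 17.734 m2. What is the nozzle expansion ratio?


AR = 17.734 / 0.413 = 42.9

42.9


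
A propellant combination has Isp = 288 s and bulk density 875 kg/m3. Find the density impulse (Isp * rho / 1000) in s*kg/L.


rho*Isp = 288 * 875 / 1000 = 252 s*kg/L

252 s*kg/L


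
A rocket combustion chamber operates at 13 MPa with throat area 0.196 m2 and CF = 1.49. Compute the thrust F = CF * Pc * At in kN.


F = 1.49 * 13e6 * 0.196 = 3.7965e+06 N = 3796.5 kN

3796.5 kN


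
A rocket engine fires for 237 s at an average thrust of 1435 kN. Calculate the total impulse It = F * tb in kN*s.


It = 1435 * 237 = 340095 kN*s

340095 kN*s


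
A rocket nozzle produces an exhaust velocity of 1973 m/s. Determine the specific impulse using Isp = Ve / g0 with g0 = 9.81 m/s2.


Isp = Ve / g0 = 1973 / 9.81 = 201.1 s

201.1 s


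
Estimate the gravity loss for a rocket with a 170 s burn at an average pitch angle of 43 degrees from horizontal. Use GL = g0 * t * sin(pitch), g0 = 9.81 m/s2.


GL = 9.81 * 170 * sin(43 deg) = 1137 m/s

1137 m/s


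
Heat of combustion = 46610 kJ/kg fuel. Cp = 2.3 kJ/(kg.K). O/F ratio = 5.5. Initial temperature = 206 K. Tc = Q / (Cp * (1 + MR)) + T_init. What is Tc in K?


Tc = 46610 / (2.3 * (1 + 5.5)) + 206 = 3324 K

3324 K


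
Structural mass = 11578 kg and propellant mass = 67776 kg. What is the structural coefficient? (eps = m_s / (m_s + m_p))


eps = 11578 / (11578 + 67776) = 0.1459

0.1459


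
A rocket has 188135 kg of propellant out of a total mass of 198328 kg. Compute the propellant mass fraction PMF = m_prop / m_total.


PMF = 188135 / 198328 = 0.949

0.949


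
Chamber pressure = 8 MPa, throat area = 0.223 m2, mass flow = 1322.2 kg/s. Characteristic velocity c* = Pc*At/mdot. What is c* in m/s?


c* = 8e6 * 0.223 / 1322.2 = 1349 m/s

1349 m/s


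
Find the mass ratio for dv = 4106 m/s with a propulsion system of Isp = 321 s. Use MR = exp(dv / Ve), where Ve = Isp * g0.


Ve = 321 * 9.81 = 3149.01 m/s
MR = exp(4106 / 3149.01) = 3.684

3.684


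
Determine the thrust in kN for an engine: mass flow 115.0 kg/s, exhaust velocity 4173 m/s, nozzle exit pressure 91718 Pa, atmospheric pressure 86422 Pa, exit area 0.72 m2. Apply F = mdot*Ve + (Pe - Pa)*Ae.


F = 115.0 * 4173 + (91718 - 86422) * 0.72 = 483708.0 N = 483.7 kN

483.7 kN


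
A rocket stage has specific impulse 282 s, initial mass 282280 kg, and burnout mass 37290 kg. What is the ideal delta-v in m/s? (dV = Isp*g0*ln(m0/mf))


Ve = 282 * 9.81 = 2766.42 m/s
dV = 2766.42 * ln(282280/37290) = 5600 m/s

5600 m/s


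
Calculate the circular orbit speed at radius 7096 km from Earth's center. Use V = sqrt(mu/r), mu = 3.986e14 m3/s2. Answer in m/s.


V = sqrt(3.986e14 / 7096000) = 7495 m/s

7495 m/s


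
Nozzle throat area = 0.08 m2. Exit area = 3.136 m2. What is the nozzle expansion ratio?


AR = 3.136 / 0.08 = 39.2

39.2


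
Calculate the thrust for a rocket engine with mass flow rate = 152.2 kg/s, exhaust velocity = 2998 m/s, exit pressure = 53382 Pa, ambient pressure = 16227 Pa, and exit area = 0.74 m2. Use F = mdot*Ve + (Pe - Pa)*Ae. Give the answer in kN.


F = 152.2 * 2998 + (53382 - 16227) * 0.74 = 483790.0 N = 483.8 kN

483.8 kN


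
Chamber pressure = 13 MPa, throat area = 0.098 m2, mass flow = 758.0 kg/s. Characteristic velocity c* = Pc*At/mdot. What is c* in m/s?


c* = 13e6 * 0.098 / 758.0 = 1681 m/s

1681 m/s


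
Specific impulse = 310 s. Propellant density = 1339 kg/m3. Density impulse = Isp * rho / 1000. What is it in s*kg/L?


rho*Isp = 310 * 1339 / 1000 = 415 s*kg/L

415 s*kg/L


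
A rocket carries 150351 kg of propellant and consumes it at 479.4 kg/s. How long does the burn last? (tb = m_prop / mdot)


tb = 150351 / 479.4 = 313.6 s

313.6 s


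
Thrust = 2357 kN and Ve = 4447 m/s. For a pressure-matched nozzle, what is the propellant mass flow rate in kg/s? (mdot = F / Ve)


mdot = F / Ve = 2357000 / 4447 = 530.0 kg/s

530.0 kg/s


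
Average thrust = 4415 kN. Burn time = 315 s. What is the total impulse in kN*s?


It = 4415 * 315 = 1390725 kN*s

1390725 kN*s


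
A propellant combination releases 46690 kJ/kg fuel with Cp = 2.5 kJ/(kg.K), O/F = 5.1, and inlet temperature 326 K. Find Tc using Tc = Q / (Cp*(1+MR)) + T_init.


Tc = 46690 / (2.5 * (1 + 5.1)) + 326 = 3388 K

3388 K


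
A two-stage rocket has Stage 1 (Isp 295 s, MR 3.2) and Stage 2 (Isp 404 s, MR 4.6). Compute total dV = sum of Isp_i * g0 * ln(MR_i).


dV1 = 295 * 9.81 * ln(3.2) = 3366.1 m/s
dV2 = 404 * 9.81 * ln(4.6) = 6048.1 m/s
Total dV = 3366.1 + 6048.1 = 9414.2 m/s ~ 9414 m/s

9414 m/s


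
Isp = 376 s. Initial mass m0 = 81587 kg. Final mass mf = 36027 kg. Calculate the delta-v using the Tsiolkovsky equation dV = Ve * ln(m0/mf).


Ve = 376 * 9.81 = 3688.56 m/s
dV = 3688.56 * ln(81587/36027) = 3015 m/s

3015 m/s


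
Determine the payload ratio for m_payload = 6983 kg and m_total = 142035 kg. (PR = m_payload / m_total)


PR = 6983 / 142035 = 0.0492

0.0492


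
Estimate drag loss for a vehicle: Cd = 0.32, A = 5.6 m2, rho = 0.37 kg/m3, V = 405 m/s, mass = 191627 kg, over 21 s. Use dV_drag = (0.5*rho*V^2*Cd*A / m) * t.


D = 0.5 * 0.37 * 405^2 * 0.32 * 5.6 = 54377.57 N
a = 54377.57 / 191627 = 0.2838 m/s2
dV = 0.2838 * 21 = 6.0 m/s

6.0 m/s


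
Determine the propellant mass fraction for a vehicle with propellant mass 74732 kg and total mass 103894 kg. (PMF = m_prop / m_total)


PMF = 74732 / 103894 = 0.719

0.719


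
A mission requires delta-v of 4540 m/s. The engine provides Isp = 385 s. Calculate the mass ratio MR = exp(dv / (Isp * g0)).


Ve = 385 * 9.81 = 3776.85 m/s
MR = exp(4540 / 3776.85) = 3.327

3.327


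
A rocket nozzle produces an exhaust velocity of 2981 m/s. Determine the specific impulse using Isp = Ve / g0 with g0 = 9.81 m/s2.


Isp = Ve / g0 = 2981 / 9.81 = 303.9 s

303.9 s


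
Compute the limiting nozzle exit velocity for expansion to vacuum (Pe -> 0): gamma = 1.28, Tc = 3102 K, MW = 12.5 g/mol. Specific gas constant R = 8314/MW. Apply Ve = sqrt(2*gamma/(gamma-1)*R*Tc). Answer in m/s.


R = 8314 / 12.5 = 665.12 J/(kg.K)
Ve = sqrt(2 * 1.28 / (1.28 - 1) * 665.12 * 3102) = 4343 m/s

4343 m/s


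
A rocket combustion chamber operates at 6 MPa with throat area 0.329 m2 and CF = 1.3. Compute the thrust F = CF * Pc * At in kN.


F = 1.3 * 6e6 * 0.329 = 2.5662e+06 N = 2566.2 kN

2566.2 kN


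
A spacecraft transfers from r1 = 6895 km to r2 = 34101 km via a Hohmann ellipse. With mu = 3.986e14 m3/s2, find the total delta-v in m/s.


V1 = sqrt(mu/r1) = 7603.29 m/s
dV1 = V1*(sqrt(2*r2/(r1+r2)) - 1) = 2203.56 m/s
V2 = sqrt(mu/r2) = 3418.89 m/s
dV2 = V2*(1 - sqrt(2*r1/(r1+r2))) = 1436.01 m/s
Total dV = 3640 m/s

3640 m/s


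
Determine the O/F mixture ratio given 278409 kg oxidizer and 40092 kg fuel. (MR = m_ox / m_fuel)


MR = 278409 / 40092 = 6.94

6.94


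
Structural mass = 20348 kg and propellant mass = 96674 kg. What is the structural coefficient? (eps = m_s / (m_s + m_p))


eps = 20348 / (20348 + 96674) = 0.1739

0.1739


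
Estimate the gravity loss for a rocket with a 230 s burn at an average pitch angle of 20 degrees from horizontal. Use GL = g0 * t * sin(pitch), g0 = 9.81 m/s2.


GL = 9.81 * 230 * sin(20 deg) = 772 m/s

772 m/s


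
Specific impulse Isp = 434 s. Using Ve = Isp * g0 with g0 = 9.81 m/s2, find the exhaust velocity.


Ve = Isp * g0 = 434 * 9.81 = 4257.5 m/s

4257.5 m/s


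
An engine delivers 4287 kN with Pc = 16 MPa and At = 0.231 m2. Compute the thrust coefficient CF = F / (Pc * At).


CF = 4287000 / (16e6 * 0.231) = 1.16

1.16


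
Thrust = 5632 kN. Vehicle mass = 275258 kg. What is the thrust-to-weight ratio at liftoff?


TWR = 5632000 / (275258 * 9.81) = 2.09

2.09


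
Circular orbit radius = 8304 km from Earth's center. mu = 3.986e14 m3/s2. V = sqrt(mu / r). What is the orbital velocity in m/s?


V = sqrt(3.986e14 / 8304000) = 6928 m/s

6928 m/s


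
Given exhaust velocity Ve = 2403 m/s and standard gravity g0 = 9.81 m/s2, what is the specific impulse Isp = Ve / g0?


Isp = Ve / g0 = 2403 / 9.81 = 245.0 s

245.0 s


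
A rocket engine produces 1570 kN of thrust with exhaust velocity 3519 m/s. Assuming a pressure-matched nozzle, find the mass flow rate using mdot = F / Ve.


mdot = F / Ve = 1570000 / 3519 = 446.1 kg/s

446.1 kg/s


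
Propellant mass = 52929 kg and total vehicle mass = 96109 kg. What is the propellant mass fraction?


PMF = 52929 / 96109 = 0.551

0.551


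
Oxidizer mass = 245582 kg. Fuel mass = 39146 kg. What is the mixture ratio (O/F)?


MR = 245582 / 39146 = 6.27

6.27


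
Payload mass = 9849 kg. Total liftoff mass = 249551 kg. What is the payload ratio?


PR = 9849 / 249551 = 0.0395

0.0395


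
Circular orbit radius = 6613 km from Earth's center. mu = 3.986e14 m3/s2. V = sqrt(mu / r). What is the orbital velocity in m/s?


V = sqrt(3.986e14 / 6613000) = 7764 m/s

7764 m/s


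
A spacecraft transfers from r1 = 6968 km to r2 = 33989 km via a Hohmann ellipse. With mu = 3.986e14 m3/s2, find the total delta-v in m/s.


V1 = sqrt(mu/r1) = 7563.36 m/s
dV1 = V1*(sqrt(2*r2/(r1+r2)) - 1) = 2180.59 m/s
V2 = sqrt(mu/r2) = 3424.52 m/s
dV2 = V2*(1 - sqrt(2*r1/(r1+r2))) = 1426.94 m/s
Total dV = 3608 m/s

3608 m/s


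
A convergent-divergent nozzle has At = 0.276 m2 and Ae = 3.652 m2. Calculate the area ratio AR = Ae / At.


AR = 3.652 / 0.276 = 13.2

13.2


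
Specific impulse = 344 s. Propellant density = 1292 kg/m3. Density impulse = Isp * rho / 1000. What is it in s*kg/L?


rho*Isp = 344 * 1292 / 1000 = 444 s*kg/L

444 s*kg/L


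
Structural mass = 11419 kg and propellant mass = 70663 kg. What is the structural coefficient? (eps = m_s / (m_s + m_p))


eps = 11419 / (11419 + 70663) = 0.1391

0.1391


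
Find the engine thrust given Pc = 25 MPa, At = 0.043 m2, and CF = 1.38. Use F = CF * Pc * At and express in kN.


F = 1.38 * 25e6 * 0.043 = 1.4835e+06 N = 1483.5 kN

1483.5 kN


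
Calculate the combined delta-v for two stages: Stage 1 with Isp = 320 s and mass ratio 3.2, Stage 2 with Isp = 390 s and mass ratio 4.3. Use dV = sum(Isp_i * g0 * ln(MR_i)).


dV1 = 320 * 9.81 * ln(3.2) = 3651.4 m/s
dV2 = 390 * 9.81 * ln(4.3) = 5580.5 m/s
Total dV = 3651.4 + 5580.5 = 9231.9 m/s ~ 9232 m/s

9232 m/s


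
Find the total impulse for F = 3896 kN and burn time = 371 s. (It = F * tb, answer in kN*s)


It = 3896 * 371 = 1445416 kN*s

1445416 kN*s


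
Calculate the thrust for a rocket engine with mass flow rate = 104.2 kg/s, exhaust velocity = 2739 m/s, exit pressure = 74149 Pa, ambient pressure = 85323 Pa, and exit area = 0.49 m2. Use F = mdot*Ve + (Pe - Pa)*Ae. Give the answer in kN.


F = 104.2 * 2739 + (74149 - 85323) * 0.49 = 279929.0 N = 279.9 kN

279.9 kN


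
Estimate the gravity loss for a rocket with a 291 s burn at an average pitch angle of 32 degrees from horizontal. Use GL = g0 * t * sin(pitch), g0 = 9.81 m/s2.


GL = 9.81 * 291 * sin(32 deg) = 1513 m/s

1513 m/s


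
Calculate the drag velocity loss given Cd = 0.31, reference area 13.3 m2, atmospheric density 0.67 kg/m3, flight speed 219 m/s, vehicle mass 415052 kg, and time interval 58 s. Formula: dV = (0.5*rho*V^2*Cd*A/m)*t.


D = 0.5 * 0.67 * 219^2 * 0.31 * 13.3 = 66243.97 N
a = 66243.97 / 415052 = 0.1596 m/s2
dV = 0.1596 * 58 = 9.3 m/s

9.3 m/s


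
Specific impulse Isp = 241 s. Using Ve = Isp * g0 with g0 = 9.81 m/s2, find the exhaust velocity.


Ve = Isp * g0 = 241 * 9.81 = 2364.2 m/s

2364.2 m/s


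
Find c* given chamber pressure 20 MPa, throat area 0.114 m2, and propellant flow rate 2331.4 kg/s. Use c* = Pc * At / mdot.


c* = 20e6 * 0.114 / 2331.4 = 978 m/s

978 m/s


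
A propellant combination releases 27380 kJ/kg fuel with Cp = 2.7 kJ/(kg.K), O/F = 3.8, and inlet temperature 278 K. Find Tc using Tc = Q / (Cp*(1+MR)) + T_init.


Tc = 27380 / (2.7 * (1 + 3.8)) + 278 = 2391 K

2391 K


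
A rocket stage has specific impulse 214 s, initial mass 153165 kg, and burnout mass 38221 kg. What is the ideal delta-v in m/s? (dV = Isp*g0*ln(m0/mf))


Ve = 214 * 9.81 = 2099.34 m/s
dV = 2099.34 * ln(153165/38221) = 2914 m/s

2914 m/s


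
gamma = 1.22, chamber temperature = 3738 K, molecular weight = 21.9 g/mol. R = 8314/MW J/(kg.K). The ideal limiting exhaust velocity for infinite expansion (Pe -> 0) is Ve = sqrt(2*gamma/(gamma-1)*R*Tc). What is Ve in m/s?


R = 8314 / 21.9 = 379.63 J/(kg.K)
Ve = sqrt(2 * 1.22 / (1.22 - 1) * 379.63 * 3738) = 3967 m/s

3967 m/s


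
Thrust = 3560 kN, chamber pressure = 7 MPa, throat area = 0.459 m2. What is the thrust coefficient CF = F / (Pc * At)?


CF = 3560000 / (7e6 * 0.459) = 1.11

1.11


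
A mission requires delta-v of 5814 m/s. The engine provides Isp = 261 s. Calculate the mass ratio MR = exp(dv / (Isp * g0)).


Ve = 261 * 9.81 = 2560.41 m/s
MR = exp(5814 / 2560.41) = 9.686

9.686


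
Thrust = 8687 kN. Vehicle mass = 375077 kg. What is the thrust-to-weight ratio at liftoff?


TWR = 8687000 / (375077 * 9.81) = 2.36

2.36


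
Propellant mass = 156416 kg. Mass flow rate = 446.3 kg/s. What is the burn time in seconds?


tb = 156416 / 446.3 = 350.5 s

350.5 s


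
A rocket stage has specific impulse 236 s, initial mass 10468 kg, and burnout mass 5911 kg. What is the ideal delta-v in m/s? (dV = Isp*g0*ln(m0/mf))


Ve = 236 * 9.81 = 2315.16 m/s
dV = 2315.16 * ln(10468/5911) = 1323 m/s

1323 m/s
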